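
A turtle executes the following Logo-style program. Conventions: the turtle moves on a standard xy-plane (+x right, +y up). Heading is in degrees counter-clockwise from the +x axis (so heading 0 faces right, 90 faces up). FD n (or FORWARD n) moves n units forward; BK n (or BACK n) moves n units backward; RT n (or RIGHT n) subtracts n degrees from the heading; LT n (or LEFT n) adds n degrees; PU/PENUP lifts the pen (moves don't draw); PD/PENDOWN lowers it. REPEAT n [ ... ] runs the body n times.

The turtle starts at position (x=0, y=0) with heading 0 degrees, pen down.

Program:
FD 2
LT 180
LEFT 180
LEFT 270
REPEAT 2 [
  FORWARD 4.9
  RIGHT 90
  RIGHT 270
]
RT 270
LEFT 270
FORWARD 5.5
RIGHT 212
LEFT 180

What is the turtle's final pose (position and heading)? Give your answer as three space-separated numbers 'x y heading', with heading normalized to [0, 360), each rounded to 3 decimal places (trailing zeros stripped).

Executing turtle program step by step:
Start: pos=(0,0), heading=0, pen down
FD 2: (0,0) -> (2,0) [heading=0, draw]
LT 180: heading 0 -> 180
LT 180: heading 180 -> 0
LT 270: heading 0 -> 270
REPEAT 2 [
  -- iteration 1/2 --
  FD 4.9: (2,0) -> (2,-4.9) [heading=270, draw]
  RT 90: heading 270 -> 180
  RT 270: heading 180 -> 270
  -- iteration 2/2 --
  FD 4.9: (2,-4.9) -> (2,-9.8) [heading=270, draw]
  RT 90: heading 270 -> 180
  RT 270: heading 180 -> 270
]
RT 270: heading 270 -> 0
LT 270: heading 0 -> 270
FD 5.5: (2,-9.8) -> (2,-15.3) [heading=270, draw]
RT 212: heading 270 -> 58
LT 180: heading 58 -> 238
Final: pos=(2,-15.3), heading=238, 4 segment(s) drawn

Answer: 2 -15.3 238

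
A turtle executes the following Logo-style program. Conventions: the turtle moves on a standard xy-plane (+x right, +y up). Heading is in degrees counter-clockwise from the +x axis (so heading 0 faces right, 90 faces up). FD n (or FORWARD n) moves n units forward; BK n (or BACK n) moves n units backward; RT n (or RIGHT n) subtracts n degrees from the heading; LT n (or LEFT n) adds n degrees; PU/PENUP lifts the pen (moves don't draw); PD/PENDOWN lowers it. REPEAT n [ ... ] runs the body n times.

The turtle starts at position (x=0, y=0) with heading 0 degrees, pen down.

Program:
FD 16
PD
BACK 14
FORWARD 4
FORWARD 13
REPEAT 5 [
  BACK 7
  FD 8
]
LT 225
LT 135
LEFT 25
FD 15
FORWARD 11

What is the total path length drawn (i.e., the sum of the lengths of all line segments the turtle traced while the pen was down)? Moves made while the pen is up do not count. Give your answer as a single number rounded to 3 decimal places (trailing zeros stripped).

Executing turtle program step by step:
Start: pos=(0,0), heading=0, pen down
FD 16: (0,0) -> (16,0) [heading=0, draw]
PD: pen down
BK 14: (16,0) -> (2,0) [heading=0, draw]
FD 4: (2,0) -> (6,0) [heading=0, draw]
FD 13: (6,0) -> (19,0) [heading=0, draw]
REPEAT 5 [
  -- iteration 1/5 --
  BK 7: (19,0) -> (12,0) [heading=0, draw]
  FD 8: (12,0) -> (20,0) [heading=0, draw]
  -- iteration 2/5 --
  BK 7: (20,0) -> (13,0) [heading=0, draw]
  FD 8: (13,0) -> (21,0) [heading=0, draw]
  -- iteration 3/5 --
  BK 7: (21,0) -> (14,0) [heading=0, draw]
  FD 8: (14,0) -> (22,0) [heading=0, draw]
  -- iteration 4/5 --
  BK 7: (22,0) -> (15,0) [heading=0, draw]
  FD 8: (15,0) -> (23,0) [heading=0, draw]
  -- iteration 5/5 --
  BK 7: (23,0) -> (16,0) [heading=0, draw]
  FD 8: (16,0) -> (24,0) [heading=0, draw]
]
LT 225: heading 0 -> 225
LT 135: heading 225 -> 0
LT 25: heading 0 -> 25
FD 15: (24,0) -> (37.595,6.339) [heading=25, draw]
FD 11: (37.595,6.339) -> (47.564,10.988) [heading=25, draw]
Final: pos=(47.564,10.988), heading=25, 16 segment(s) drawn

Segment lengths:
  seg 1: (0,0) -> (16,0), length = 16
  seg 2: (16,0) -> (2,0), length = 14
  seg 3: (2,0) -> (6,0), length = 4
  seg 4: (6,0) -> (19,0), length = 13
  seg 5: (19,0) -> (12,0), length = 7
  seg 6: (12,0) -> (20,0), length = 8
  seg 7: (20,0) -> (13,0), length = 7
  seg 8: (13,0) -> (21,0), length = 8
  seg 9: (21,0) -> (14,0), length = 7
  seg 10: (14,0) -> (22,0), length = 8
  seg 11: (22,0) -> (15,0), length = 7
  seg 12: (15,0) -> (23,0), length = 8
  seg 13: (23,0) -> (16,0), length = 7
  seg 14: (16,0) -> (24,0), length = 8
  seg 15: (24,0) -> (37.595,6.339), length = 15
  seg 16: (37.595,6.339) -> (47.564,10.988), length = 11
Total = 148

Answer: 148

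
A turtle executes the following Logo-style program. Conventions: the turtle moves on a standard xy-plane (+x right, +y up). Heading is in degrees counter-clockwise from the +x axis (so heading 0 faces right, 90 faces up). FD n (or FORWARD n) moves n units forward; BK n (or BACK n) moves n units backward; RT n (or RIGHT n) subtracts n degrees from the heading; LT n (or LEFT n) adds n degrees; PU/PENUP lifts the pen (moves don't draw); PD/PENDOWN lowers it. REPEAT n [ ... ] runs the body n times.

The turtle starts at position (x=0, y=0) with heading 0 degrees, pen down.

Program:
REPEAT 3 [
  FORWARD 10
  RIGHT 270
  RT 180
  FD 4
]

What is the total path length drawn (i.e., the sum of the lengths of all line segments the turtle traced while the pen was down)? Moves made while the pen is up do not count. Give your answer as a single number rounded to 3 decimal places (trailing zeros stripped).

Answer: 42

Derivation:
Executing turtle program step by step:
Start: pos=(0,0), heading=0, pen down
REPEAT 3 [
  -- iteration 1/3 --
  FD 10: (0,0) -> (10,0) [heading=0, draw]
  RT 270: heading 0 -> 90
  RT 180: heading 90 -> 270
  FD 4: (10,0) -> (10,-4) [heading=270, draw]
  -- iteration 2/3 --
  FD 10: (10,-4) -> (10,-14) [heading=270, draw]
  RT 270: heading 270 -> 0
  RT 180: heading 0 -> 180
  FD 4: (10,-14) -> (6,-14) [heading=180, draw]
  -- iteration 3/3 --
  FD 10: (6,-14) -> (-4,-14) [heading=180, draw]
  RT 270: heading 180 -> 270
  RT 180: heading 270 -> 90
  FD 4: (-4,-14) -> (-4,-10) [heading=90, draw]
]
Final: pos=(-4,-10), heading=90, 6 segment(s) drawn

Segment lengths:
  seg 1: (0,0) -> (10,0), length = 10
  seg 2: (10,0) -> (10,-4), length = 4
  seg 3: (10,-4) -> (10,-14), length = 10
  seg 4: (10,-14) -> (6,-14), length = 4
  seg 5: (6,-14) -> (-4,-14), length = 10
  seg 6: (-4,-14) -> (-4,-10), length = 4
Total = 42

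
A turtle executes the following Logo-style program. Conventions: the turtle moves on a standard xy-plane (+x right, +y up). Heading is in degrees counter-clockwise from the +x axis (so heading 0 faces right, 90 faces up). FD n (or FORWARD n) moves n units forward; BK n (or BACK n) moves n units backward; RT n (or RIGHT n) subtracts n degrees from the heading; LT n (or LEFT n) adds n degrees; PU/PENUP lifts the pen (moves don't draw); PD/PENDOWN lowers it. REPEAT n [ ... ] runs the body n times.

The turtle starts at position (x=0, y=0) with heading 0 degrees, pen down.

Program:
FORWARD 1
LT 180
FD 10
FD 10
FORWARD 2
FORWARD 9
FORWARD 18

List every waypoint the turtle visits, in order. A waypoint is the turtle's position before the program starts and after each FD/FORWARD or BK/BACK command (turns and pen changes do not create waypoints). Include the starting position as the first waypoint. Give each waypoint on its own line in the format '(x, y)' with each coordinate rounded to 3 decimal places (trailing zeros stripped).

Answer: (0, 0)
(1, 0)
(-9, 0)
(-19, 0)
(-21, 0)
(-30, 0)
(-48, 0)

Derivation:
Executing turtle program step by step:
Start: pos=(0,0), heading=0, pen down
FD 1: (0,0) -> (1,0) [heading=0, draw]
LT 180: heading 0 -> 180
FD 10: (1,0) -> (-9,0) [heading=180, draw]
FD 10: (-9,0) -> (-19,0) [heading=180, draw]
FD 2: (-19,0) -> (-21,0) [heading=180, draw]
FD 9: (-21,0) -> (-30,0) [heading=180, draw]
FD 18: (-30,0) -> (-48,0) [heading=180, draw]
Final: pos=(-48,0), heading=180, 6 segment(s) drawn
Waypoints (7 total):
(0, 0)
(1, 0)
(-9, 0)
(-19, 0)
(-21, 0)
(-30, 0)
(-48, 0)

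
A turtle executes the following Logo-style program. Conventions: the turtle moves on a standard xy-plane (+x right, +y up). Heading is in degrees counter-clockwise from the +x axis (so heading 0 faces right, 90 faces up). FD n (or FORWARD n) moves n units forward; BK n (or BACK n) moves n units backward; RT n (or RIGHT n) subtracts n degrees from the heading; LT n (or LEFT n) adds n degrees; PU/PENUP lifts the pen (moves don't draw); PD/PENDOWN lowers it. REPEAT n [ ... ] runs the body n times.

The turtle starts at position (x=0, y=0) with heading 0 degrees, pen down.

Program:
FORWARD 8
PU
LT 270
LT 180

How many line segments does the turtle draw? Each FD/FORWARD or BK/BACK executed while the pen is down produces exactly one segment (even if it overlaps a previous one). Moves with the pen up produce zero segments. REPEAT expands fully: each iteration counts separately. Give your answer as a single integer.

Answer: 1

Derivation:
Executing turtle program step by step:
Start: pos=(0,0), heading=0, pen down
FD 8: (0,0) -> (8,0) [heading=0, draw]
PU: pen up
LT 270: heading 0 -> 270
LT 180: heading 270 -> 90
Final: pos=(8,0), heading=90, 1 segment(s) drawn
Segments drawn: 1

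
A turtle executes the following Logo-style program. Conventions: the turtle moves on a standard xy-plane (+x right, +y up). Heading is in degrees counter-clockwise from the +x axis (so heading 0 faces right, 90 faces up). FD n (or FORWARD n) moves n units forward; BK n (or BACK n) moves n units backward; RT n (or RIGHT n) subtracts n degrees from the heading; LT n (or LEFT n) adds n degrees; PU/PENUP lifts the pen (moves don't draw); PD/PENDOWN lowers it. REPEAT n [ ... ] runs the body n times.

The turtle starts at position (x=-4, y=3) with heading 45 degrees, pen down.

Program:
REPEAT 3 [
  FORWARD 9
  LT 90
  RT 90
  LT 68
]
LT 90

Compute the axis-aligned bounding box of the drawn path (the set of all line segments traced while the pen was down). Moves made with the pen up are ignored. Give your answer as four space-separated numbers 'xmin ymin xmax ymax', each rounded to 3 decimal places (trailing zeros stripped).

Executing turtle program step by step:
Start: pos=(-4,3), heading=45, pen down
REPEAT 3 [
  -- iteration 1/3 --
  FD 9: (-4,3) -> (2.364,9.364) [heading=45, draw]
  LT 90: heading 45 -> 135
  RT 90: heading 135 -> 45
  LT 68: heading 45 -> 113
  -- iteration 2/3 --
  FD 9: (2.364,9.364) -> (-1.153,17.649) [heading=113, draw]
  LT 90: heading 113 -> 203
  RT 90: heading 203 -> 113
  LT 68: heading 113 -> 181
  -- iteration 3/3 --
  FD 9: (-1.153,17.649) -> (-10.151,17.491) [heading=181, draw]
  LT 90: heading 181 -> 271
  RT 90: heading 271 -> 181
  LT 68: heading 181 -> 249
]
LT 90: heading 249 -> 339
Final: pos=(-10.151,17.491), heading=339, 3 segment(s) drawn

Segment endpoints: x in {-10.151, -4, -1.153, 2.364}, y in {3, 9.364, 17.491, 17.649}
xmin=-10.151, ymin=3, xmax=2.364, ymax=17.649

Answer: -10.151 3 2.364 17.649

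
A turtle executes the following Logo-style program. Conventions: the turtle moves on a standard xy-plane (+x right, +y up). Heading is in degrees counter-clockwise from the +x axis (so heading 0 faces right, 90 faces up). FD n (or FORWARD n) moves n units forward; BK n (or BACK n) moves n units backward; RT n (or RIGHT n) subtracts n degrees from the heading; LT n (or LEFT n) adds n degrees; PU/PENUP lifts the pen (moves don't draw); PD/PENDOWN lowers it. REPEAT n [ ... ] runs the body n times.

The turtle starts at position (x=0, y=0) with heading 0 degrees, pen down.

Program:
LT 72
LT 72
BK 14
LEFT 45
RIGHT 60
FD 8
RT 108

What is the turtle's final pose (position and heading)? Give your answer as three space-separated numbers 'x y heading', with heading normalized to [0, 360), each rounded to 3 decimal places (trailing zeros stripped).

Executing turtle program step by step:
Start: pos=(0,0), heading=0, pen down
LT 72: heading 0 -> 72
LT 72: heading 72 -> 144
BK 14: (0,0) -> (11.326,-8.229) [heading=144, draw]
LT 45: heading 144 -> 189
RT 60: heading 189 -> 129
FD 8: (11.326,-8.229) -> (6.292,-2.012) [heading=129, draw]
RT 108: heading 129 -> 21
Final: pos=(6.292,-2.012), heading=21, 2 segment(s) drawn

Answer: 6.292 -2.012 21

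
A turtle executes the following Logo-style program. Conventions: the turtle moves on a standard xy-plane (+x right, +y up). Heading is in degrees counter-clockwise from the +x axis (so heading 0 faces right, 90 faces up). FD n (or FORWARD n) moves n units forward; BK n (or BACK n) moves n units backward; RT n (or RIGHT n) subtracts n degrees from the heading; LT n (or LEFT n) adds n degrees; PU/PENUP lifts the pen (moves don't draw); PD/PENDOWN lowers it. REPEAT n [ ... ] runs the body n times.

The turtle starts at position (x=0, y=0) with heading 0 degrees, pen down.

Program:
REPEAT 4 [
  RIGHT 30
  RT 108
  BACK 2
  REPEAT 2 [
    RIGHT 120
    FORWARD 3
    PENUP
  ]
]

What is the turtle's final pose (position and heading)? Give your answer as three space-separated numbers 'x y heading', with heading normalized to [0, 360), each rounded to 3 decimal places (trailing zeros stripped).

Answer: 18.147 4.862 288

Derivation:
Executing turtle program step by step:
Start: pos=(0,0), heading=0, pen down
REPEAT 4 [
  -- iteration 1/4 --
  RT 30: heading 0 -> 330
  RT 108: heading 330 -> 222
  BK 2: (0,0) -> (1.486,1.338) [heading=222, draw]
  REPEAT 2 [
    -- iteration 1/2 --
    RT 120: heading 222 -> 102
    FD 3: (1.486,1.338) -> (0.863,4.273) [heading=102, draw]
    PU: pen up
    -- iteration 2/2 --
    RT 120: heading 102 -> 342
    FD 3: (0.863,4.273) -> (3.716,3.346) [heading=342, move]
    PU: pen up
  ]
  -- iteration 2/4 --
  RT 30: heading 342 -> 312
  RT 108: heading 312 -> 204
  BK 2: (3.716,3.346) -> (5.543,4.159) [heading=204, move]
  REPEAT 2 [
    -- iteration 1/2 --
    RT 120: heading 204 -> 84
    FD 3: (5.543,4.159) -> (5.856,7.143) [heading=84, move]
    PU: pen up
    -- iteration 2/2 --
    RT 120: heading 84 -> 324
    FD 3: (5.856,7.143) -> (8.283,5.379) [heading=324, move]
    PU: pen up
  ]
  -- iteration 3/4 --
  RT 30: heading 324 -> 294
  RT 108: heading 294 -> 186
  BK 2: (8.283,5.379) -> (10.272,5.588) [heading=186, move]
  REPEAT 2 [
    -- iteration 1/2 --
    RT 120: heading 186 -> 66
    FD 3: (10.272,5.588) -> (11.493,8.329) [heading=66, move]
    PU: pen up
    -- iteration 2/2 --
    RT 120: heading 66 -> 306
    FD 3: (11.493,8.329) -> (13.256,5.902) [heading=306, move]
    PU: pen up
  ]
  -- iteration 4/4 --
  RT 30: heading 306 -> 276
  RT 108: heading 276 -> 168
  BK 2: (13.256,5.902) -> (15.212,5.486) [heading=168, move]
  REPEAT 2 [
    -- iteration 1/2 --
    RT 120: heading 168 -> 48
    FD 3: (15.212,5.486) -> (17.22,7.716) [heading=48, move]
    PU: pen up
    -- iteration 2/2 --
    RT 120: heading 48 -> 288
    FD 3: (17.22,7.716) -> (18.147,4.862) [heading=288, move]
    PU: pen up
  ]
]
Final: pos=(18.147,4.862), heading=288, 2 segment(s) drawn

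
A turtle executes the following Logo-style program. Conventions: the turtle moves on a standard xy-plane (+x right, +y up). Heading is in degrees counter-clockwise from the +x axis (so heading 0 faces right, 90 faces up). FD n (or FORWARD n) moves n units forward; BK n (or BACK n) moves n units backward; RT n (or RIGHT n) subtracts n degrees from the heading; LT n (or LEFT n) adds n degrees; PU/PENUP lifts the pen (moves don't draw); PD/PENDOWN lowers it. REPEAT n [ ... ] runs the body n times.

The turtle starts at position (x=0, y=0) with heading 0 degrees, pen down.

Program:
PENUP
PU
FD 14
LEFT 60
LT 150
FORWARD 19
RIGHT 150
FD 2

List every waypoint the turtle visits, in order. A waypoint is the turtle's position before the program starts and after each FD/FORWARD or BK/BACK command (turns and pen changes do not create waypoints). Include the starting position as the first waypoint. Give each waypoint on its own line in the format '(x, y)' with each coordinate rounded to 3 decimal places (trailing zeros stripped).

Executing turtle program step by step:
Start: pos=(0,0), heading=0, pen down
PU: pen up
PU: pen up
FD 14: (0,0) -> (14,0) [heading=0, move]
LT 60: heading 0 -> 60
LT 150: heading 60 -> 210
FD 19: (14,0) -> (-2.454,-9.5) [heading=210, move]
RT 150: heading 210 -> 60
FD 2: (-2.454,-9.5) -> (-1.454,-7.768) [heading=60, move]
Final: pos=(-1.454,-7.768), heading=60, 0 segment(s) drawn
Waypoints (4 total):
(0, 0)
(14, 0)
(-2.454, -9.5)
(-1.454, -7.768)

Answer: (0, 0)
(14, 0)
(-2.454, -9.5)
(-1.454, -7.768)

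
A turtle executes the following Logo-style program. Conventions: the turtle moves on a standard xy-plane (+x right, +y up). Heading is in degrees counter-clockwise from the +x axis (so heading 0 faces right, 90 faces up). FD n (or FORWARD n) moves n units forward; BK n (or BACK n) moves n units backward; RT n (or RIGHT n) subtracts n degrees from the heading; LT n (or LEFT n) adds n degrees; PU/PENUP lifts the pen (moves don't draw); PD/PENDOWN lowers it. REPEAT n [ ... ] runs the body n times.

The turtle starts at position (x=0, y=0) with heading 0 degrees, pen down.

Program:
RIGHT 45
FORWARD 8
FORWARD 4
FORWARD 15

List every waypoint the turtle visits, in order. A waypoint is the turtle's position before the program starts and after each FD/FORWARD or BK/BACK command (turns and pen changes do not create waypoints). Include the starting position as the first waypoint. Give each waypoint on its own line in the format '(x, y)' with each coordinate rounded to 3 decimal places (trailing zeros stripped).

Executing turtle program step by step:
Start: pos=(0,0), heading=0, pen down
RT 45: heading 0 -> 315
FD 8: (0,0) -> (5.657,-5.657) [heading=315, draw]
FD 4: (5.657,-5.657) -> (8.485,-8.485) [heading=315, draw]
FD 15: (8.485,-8.485) -> (19.092,-19.092) [heading=315, draw]
Final: pos=(19.092,-19.092), heading=315, 3 segment(s) drawn
Waypoints (4 total):
(0, 0)
(5.657, -5.657)
(8.485, -8.485)
(19.092, -19.092)

Answer: (0, 0)
(5.657, -5.657)
(8.485, -8.485)
(19.092, -19.092)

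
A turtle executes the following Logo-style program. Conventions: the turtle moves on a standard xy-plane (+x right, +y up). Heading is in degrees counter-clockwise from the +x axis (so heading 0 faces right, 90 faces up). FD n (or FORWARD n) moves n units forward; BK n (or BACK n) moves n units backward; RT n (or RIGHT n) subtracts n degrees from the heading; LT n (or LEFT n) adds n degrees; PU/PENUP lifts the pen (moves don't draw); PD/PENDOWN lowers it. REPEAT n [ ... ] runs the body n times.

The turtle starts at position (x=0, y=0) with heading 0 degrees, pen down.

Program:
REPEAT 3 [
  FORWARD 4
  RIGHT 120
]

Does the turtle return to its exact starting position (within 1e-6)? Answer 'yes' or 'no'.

Executing turtle program step by step:
Start: pos=(0,0), heading=0, pen down
REPEAT 3 [
  -- iteration 1/3 --
  FD 4: (0,0) -> (4,0) [heading=0, draw]
  RT 120: heading 0 -> 240
  -- iteration 2/3 --
  FD 4: (4,0) -> (2,-3.464) [heading=240, draw]
  RT 120: heading 240 -> 120
  -- iteration 3/3 --
  FD 4: (2,-3.464) -> (0,0) [heading=120, draw]
  RT 120: heading 120 -> 0
]
Final: pos=(0,0), heading=0, 3 segment(s) drawn

Start position: (0, 0)
Final position: (0, 0)
Distance = 0; < 1e-6 -> CLOSED

Answer: yes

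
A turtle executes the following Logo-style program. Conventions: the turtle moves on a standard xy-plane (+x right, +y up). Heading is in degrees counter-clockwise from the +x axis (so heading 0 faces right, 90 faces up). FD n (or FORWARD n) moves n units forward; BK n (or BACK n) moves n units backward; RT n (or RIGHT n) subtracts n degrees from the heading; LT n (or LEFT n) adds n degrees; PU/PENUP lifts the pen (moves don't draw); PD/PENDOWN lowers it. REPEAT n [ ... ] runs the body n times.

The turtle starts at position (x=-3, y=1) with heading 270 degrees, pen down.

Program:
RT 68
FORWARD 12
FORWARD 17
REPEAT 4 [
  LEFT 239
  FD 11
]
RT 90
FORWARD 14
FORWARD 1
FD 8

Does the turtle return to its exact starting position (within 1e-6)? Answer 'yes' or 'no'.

Executing turtle program step by step:
Start: pos=(-3,1), heading=270, pen down
RT 68: heading 270 -> 202
FD 12: (-3,1) -> (-14.126,-3.495) [heading=202, draw]
FD 17: (-14.126,-3.495) -> (-29.888,-9.864) [heading=202, draw]
REPEAT 4 [
  -- iteration 1/4 --
  LT 239: heading 202 -> 81
  FD 11: (-29.888,-9.864) -> (-28.168,1.001) [heading=81, draw]
  -- iteration 2/4 --
  LT 239: heading 81 -> 320
  FD 11: (-28.168,1.001) -> (-19.741,-6.07) [heading=320, draw]
  -- iteration 3/4 --
  LT 239: heading 320 -> 199
  FD 11: (-19.741,-6.07) -> (-30.142,-9.651) [heading=199, draw]
  -- iteration 4/4 --
  LT 239: heading 199 -> 78
  FD 11: (-30.142,-9.651) -> (-27.855,1.109) [heading=78, draw]
]
RT 90: heading 78 -> 348
FD 14: (-27.855,1.109) -> (-14.161,-1.802) [heading=348, draw]
FD 1: (-14.161,-1.802) -> (-13.183,-2.01) [heading=348, draw]
FD 8: (-13.183,-2.01) -> (-5.357,-3.673) [heading=348, draw]
Final: pos=(-5.357,-3.673), heading=348, 9 segment(s) drawn

Start position: (-3, 1)
Final position: (-5.357, -3.673)
Distance = 5.234; >= 1e-6 -> NOT closed

Answer: no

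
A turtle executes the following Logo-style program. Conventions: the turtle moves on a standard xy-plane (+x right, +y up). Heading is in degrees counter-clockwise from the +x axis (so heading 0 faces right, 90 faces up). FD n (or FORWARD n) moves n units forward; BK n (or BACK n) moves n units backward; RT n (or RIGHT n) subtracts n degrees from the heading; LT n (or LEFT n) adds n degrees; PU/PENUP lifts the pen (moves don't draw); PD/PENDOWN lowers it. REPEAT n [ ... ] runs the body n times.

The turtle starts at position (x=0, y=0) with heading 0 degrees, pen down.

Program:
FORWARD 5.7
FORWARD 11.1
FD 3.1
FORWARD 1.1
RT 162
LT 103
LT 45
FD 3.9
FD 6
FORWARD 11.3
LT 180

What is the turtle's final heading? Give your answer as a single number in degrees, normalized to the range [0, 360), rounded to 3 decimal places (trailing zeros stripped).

Executing turtle program step by step:
Start: pos=(0,0), heading=0, pen down
FD 5.7: (0,0) -> (5.7,0) [heading=0, draw]
FD 11.1: (5.7,0) -> (16.8,0) [heading=0, draw]
FD 3.1: (16.8,0) -> (19.9,0) [heading=0, draw]
FD 1.1: (19.9,0) -> (21,0) [heading=0, draw]
RT 162: heading 0 -> 198
LT 103: heading 198 -> 301
LT 45: heading 301 -> 346
FD 3.9: (21,0) -> (24.784,-0.943) [heading=346, draw]
FD 6: (24.784,-0.943) -> (30.606,-2.395) [heading=346, draw]
FD 11.3: (30.606,-2.395) -> (41.57,-5.129) [heading=346, draw]
LT 180: heading 346 -> 166
Final: pos=(41.57,-5.129), heading=166, 7 segment(s) drawn

Answer: 166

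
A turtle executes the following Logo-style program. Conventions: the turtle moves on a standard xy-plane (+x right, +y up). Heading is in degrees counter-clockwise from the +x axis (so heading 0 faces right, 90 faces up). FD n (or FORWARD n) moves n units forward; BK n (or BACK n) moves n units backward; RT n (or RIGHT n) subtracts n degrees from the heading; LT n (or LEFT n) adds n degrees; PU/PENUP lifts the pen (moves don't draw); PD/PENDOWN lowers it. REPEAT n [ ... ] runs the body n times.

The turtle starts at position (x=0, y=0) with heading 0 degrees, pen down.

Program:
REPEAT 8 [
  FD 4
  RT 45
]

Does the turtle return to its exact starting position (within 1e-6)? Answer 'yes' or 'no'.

Executing turtle program step by step:
Start: pos=(0,0), heading=0, pen down
REPEAT 8 [
  -- iteration 1/8 --
  FD 4: (0,0) -> (4,0) [heading=0, draw]
  RT 45: heading 0 -> 315
  -- iteration 2/8 --
  FD 4: (4,0) -> (6.828,-2.828) [heading=315, draw]
  RT 45: heading 315 -> 270
  -- iteration 3/8 --
  FD 4: (6.828,-2.828) -> (6.828,-6.828) [heading=270, draw]
  RT 45: heading 270 -> 225
  -- iteration 4/8 --
  FD 4: (6.828,-6.828) -> (4,-9.657) [heading=225, draw]
  RT 45: heading 225 -> 180
  -- iteration 5/8 --
  FD 4: (4,-9.657) -> (0,-9.657) [heading=180, draw]
  RT 45: heading 180 -> 135
  -- iteration 6/8 --
  FD 4: (0,-9.657) -> (-2.828,-6.828) [heading=135, draw]
  RT 45: heading 135 -> 90
  -- iteration 7/8 --
  FD 4: (-2.828,-6.828) -> (-2.828,-2.828) [heading=90, draw]
  RT 45: heading 90 -> 45
  -- iteration 8/8 --
  FD 4: (-2.828,-2.828) -> (0,0) [heading=45, draw]
  RT 45: heading 45 -> 0
]
Final: pos=(0,0), heading=0, 8 segment(s) drawn

Start position: (0, 0)
Final position: (0, 0)
Distance = 0; < 1e-6 -> CLOSED

Answer: yes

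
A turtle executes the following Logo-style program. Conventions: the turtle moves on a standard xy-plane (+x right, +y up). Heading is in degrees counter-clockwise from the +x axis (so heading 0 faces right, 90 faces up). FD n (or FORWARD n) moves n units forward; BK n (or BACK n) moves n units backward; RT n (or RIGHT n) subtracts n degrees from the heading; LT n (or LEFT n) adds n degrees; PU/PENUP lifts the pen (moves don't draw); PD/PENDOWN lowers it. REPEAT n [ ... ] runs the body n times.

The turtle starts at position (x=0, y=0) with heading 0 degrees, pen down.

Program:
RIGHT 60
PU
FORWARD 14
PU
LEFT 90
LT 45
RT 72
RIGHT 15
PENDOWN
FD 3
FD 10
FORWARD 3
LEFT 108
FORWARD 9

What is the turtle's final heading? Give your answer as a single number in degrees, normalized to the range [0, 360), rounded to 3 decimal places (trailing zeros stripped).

Executing turtle program step by step:
Start: pos=(0,0), heading=0, pen down
RT 60: heading 0 -> 300
PU: pen up
FD 14: (0,0) -> (7,-12.124) [heading=300, move]
PU: pen up
LT 90: heading 300 -> 30
LT 45: heading 30 -> 75
RT 72: heading 75 -> 3
RT 15: heading 3 -> 348
PD: pen down
FD 3: (7,-12.124) -> (9.934,-12.748) [heading=348, draw]
FD 10: (9.934,-12.748) -> (19.716,-14.827) [heading=348, draw]
FD 3: (19.716,-14.827) -> (22.65,-15.451) [heading=348, draw]
LT 108: heading 348 -> 96
FD 9: (22.65,-15.451) -> (21.71,-6.5) [heading=96, draw]
Final: pos=(21.71,-6.5), heading=96, 4 segment(s) drawn

Answer: 96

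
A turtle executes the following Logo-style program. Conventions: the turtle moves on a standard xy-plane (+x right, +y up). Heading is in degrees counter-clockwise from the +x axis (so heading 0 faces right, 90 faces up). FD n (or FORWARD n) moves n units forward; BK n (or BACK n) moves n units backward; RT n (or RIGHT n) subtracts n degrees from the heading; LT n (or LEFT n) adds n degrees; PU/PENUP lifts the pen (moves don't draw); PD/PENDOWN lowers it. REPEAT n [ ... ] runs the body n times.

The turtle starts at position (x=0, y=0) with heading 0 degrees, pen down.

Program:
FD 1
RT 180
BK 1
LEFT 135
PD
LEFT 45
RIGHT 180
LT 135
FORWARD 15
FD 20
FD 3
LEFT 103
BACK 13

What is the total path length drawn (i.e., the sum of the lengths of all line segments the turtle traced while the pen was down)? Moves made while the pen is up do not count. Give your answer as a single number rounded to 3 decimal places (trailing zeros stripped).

Executing turtle program step by step:
Start: pos=(0,0), heading=0, pen down
FD 1: (0,0) -> (1,0) [heading=0, draw]
RT 180: heading 0 -> 180
BK 1: (1,0) -> (2,0) [heading=180, draw]
LT 135: heading 180 -> 315
PD: pen down
LT 45: heading 315 -> 0
RT 180: heading 0 -> 180
LT 135: heading 180 -> 315
FD 15: (2,0) -> (12.607,-10.607) [heading=315, draw]
FD 20: (12.607,-10.607) -> (26.749,-24.749) [heading=315, draw]
FD 3: (26.749,-24.749) -> (28.87,-26.87) [heading=315, draw]
LT 103: heading 315 -> 58
BK 13: (28.87,-26.87) -> (21.981,-37.895) [heading=58, draw]
Final: pos=(21.981,-37.895), heading=58, 6 segment(s) drawn

Segment lengths:
  seg 1: (0,0) -> (1,0), length = 1
  seg 2: (1,0) -> (2,0), length = 1
  seg 3: (2,0) -> (12.607,-10.607), length = 15
  seg 4: (12.607,-10.607) -> (26.749,-24.749), length = 20
  seg 5: (26.749,-24.749) -> (28.87,-26.87), length = 3
  seg 6: (28.87,-26.87) -> (21.981,-37.895), length = 13
Total = 53

Answer: 53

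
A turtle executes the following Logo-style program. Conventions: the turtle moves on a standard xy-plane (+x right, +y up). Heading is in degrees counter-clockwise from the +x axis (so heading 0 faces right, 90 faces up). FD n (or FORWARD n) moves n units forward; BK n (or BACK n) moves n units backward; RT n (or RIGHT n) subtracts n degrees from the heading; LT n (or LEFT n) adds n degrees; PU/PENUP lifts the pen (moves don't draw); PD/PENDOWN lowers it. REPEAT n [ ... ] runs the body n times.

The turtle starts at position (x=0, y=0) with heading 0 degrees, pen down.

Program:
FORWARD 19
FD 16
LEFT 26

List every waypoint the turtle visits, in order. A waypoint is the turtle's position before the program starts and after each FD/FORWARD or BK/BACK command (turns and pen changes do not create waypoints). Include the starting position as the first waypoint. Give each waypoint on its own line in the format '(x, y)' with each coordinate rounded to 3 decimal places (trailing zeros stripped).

Answer: (0, 0)
(19, 0)
(35, 0)

Derivation:
Executing turtle program step by step:
Start: pos=(0,0), heading=0, pen down
FD 19: (0,0) -> (19,0) [heading=0, draw]
FD 16: (19,0) -> (35,0) [heading=0, draw]
LT 26: heading 0 -> 26
Final: pos=(35,0), heading=26, 2 segment(s) drawn
Waypoints (3 total):
(0, 0)
(19, 0)
(35, 0)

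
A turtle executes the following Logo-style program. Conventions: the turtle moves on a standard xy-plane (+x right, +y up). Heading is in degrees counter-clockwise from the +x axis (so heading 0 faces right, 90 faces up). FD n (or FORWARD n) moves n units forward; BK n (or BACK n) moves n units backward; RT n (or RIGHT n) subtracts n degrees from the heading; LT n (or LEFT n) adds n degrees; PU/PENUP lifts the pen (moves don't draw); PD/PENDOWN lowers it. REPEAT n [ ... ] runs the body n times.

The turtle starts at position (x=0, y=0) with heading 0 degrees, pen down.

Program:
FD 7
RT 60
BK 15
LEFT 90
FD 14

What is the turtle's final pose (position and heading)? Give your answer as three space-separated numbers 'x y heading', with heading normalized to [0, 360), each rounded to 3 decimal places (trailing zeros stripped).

Executing turtle program step by step:
Start: pos=(0,0), heading=0, pen down
FD 7: (0,0) -> (7,0) [heading=0, draw]
RT 60: heading 0 -> 300
BK 15: (7,0) -> (-0.5,12.99) [heading=300, draw]
LT 90: heading 300 -> 30
FD 14: (-0.5,12.99) -> (11.624,19.99) [heading=30, draw]
Final: pos=(11.624,19.99), heading=30, 3 segment(s) drawn

Answer: 11.624 19.99 30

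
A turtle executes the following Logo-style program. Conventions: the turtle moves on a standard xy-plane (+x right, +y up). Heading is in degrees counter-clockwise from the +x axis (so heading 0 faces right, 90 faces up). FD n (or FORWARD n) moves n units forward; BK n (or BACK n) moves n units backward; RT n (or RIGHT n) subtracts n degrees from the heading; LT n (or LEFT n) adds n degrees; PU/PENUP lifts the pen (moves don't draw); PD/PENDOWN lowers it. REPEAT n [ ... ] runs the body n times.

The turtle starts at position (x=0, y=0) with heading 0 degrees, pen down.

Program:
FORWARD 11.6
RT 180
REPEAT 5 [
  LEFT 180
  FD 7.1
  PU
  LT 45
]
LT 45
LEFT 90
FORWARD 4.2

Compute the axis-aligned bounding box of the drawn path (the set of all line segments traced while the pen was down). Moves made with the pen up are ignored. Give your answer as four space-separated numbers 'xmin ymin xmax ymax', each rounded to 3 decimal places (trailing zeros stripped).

Executing turtle program step by step:
Start: pos=(0,0), heading=0, pen down
FD 11.6: (0,0) -> (11.6,0) [heading=0, draw]
RT 180: heading 0 -> 180
REPEAT 5 [
  -- iteration 1/5 --
  LT 180: heading 180 -> 0
  FD 7.1: (11.6,0) -> (18.7,0) [heading=0, draw]
  PU: pen up
  LT 45: heading 0 -> 45
  -- iteration 2/5 --
  LT 180: heading 45 -> 225
  FD 7.1: (18.7,0) -> (13.68,-5.02) [heading=225, move]
  PU: pen up
  LT 45: heading 225 -> 270
  -- iteration 3/5 --
  LT 180: heading 270 -> 90
  FD 7.1: (13.68,-5.02) -> (13.68,2.08) [heading=90, move]
  PU: pen up
  LT 45: heading 90 -> 135
  -- iteration 4/5 --
  LT 180: heading 135 -> 315
  FD 7.1: (13.68,2.08) -> (18.7,-2.941) [heading=315, move]
  PU: pen up
  LT 45: heading 315 -> 0
  -- iteration 5/5 --
  LT 180: heading 0 -> 180
  FD 7.1: (18.7,-2.941) -> (11.6,-2.941) [heading=180, move]
  PU: pen up
  LT 45: heading 180 -> 225
]
LT 45: heading 225 -> 270
LT 90: heading 270 -> 0
FD 4.2: (11.6,-2.941) -> (15.8,-2.941) [heading=0, move]
Final: pos=(15.8,-2.941), heading=0, 2 segment(s) drawn

Segment endpoints: x in {0, 11.6, 18.7}, y in {0}
xmin=0, ymin=0, xmax=18.7, ymax=0

Answer: 0 0 18.7 0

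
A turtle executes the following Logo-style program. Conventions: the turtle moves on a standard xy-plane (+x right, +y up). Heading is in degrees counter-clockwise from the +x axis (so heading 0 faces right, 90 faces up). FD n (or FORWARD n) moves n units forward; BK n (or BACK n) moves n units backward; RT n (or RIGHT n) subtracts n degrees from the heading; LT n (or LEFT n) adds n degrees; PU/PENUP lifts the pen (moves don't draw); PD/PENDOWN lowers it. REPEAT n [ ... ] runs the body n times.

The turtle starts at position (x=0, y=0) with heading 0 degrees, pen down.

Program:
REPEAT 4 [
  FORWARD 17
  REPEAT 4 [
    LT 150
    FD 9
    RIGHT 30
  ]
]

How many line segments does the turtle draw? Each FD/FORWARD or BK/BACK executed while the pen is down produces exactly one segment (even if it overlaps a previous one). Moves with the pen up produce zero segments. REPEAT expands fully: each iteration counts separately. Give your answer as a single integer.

Answer: 20

Derivation:
Executing turtle program step by step:
Start: pos=(0,0), heading=0, pen down
REPEAT 4 [
  -- iteration 1/4 --
  FD 17: (0,0) -> (17,0) [heading=0, draw]
  REPEAT 4 [
    -- iteration 1/4 --
    LT 150: heading 0 -> 150
    FD 9: (17,0) -> (9.206,4.5) [heading=150, draw]
    RT 30: heading 150 -> 120
    -- iteration 2/4 --
    LT 150: heading 120 -> 270
    FD 9: (9.206,4.5) -> (9.206,-4.5) [heading=270, draw]
    RT 30: heading 270 -> 240
    -- iteration 3/4 --
    LT 150: heading 240 -> 30
    FD 9: (9.206,-4.5) -> (17,0) [heading=30, draw]
    RT 30: heading 30 -> 0
    -- iteration 4/4 --
    LT 150: heading 0 -> 150
    FD 9: (17,0) -> (9.206,4.5) [heading=150, draw]
    RT 30: heading 150 -> 120
  ]
  -- iteration 2/4 --
  FD 17: (9.206,4.5) -> (0.706,19.222) [heading=120, draw]
  REPEAT 4 [
    -- iteration 1/4 --
    LT 150: heading 120 -> 270
    FD 9: (0.706,19.222) -> (0.706,10.222) [heading=270, draw]
    RT 30: heading 270 -> 240
    -- iteration 2/4 --
    LT 150: heading 240 -> 30
    FD 9: (0.706,10.222) -> (8.5,14.722) [heading=30, draw]
    RT 30: heading 30 -> 0
    -- iteration 3/4 --
    LT 150: heading 0 -> 150
    FD 9: (8.5,14.722) -> (0.706,19.222) [heading=150, draw]
    RT 30: heading 150 -> 120
    -- iteration 4/4 --
    LT 150: heading 120 -> 270
    FD 9: (0.706,19.222) -> (0.706,10.222) [heading=270, draw]
    RT 30: heading 270 -> 240
  ]
  -- iteration 3/4 --
  FD 17: (0.706,10.222) -> (-7.794,-4.5) [heading=240, draw]
  REPEAT 4 [
    -- iteration 1/4 --
    LT 150: heading 240 -> 30
    FD 9: (-7.794,-4.5) -> (0,0) [heading=30, draw]
    RT 30: heading 30 -> 0
    -- iteration 2/4 --
    LT 150: heading 0 -> 150
    FD 9: (0,0) -> (-7.794,4.5) [heading=150, draw]
    RT 30: heading 150 -> 120
    -- iteration 3/4 --
    LT 150: heading 120 -> 270
    FD 9: (-7.794,4.5) -> (-7.794,-4.5) [heading=270, draw]
    RT 30: heading 270 -> 240
    -- iteration 4/4 --
    LT 150: heading 240 -> 30
    FD 9: (-7.794,-4.5) -> (0,0) [heading=30, draw]
    RT 30: heading 30 -> 0
  ]
  -- iteration 4/4 --
  FD 17: (0,0) -> (17,0) [heading=0, draw]
  REPEAT 4 [
    -- iteration 1/4 --
    LT 150: heading 0 -> 150
    FD 9: (17,0) -> (9.206,4.5) [heading=150, draw]
    RT 30: heading 150 -> 120
    -- iteration 2/4 --
    LT 150: heading 120 -> 270
    FD 9: (9.206,4.5) -> (9.206,-4.5) [heading=270, draw]
    RT 30: heading 270 -> 240
    -- iteration 3/4 --
    LT 150: heading 240 -> 30
    FD 9: (9.206,-4.5) -> (17,0) [heading=30, draw]
    RT 30: heading 30 -> 0
    -- iteration 4/4 --
    LT 150: heading 0 -> 150
    FD 9: (17,0) -> (9.206,4.5) [heading=150, draw]
    RT 30: heading 150 -> 120
  ]
]
Final: pos=(9.206,4.5), heading=120, 20 segment(s) drawn
Segments drawn: 20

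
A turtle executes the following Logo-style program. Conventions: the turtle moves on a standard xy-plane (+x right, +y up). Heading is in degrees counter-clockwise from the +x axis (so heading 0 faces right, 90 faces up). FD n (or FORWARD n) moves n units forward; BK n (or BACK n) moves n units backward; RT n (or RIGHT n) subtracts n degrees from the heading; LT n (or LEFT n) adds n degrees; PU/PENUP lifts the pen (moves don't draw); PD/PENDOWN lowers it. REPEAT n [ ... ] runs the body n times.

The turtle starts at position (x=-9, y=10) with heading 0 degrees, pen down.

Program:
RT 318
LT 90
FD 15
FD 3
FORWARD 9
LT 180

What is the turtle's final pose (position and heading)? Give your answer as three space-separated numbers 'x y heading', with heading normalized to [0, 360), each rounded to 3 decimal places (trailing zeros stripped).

Executing turtle program step by step:
Start: pos=(-9,10), heading=0, pen down
RT 318: heading 0 -> 42
LT 90: heading 42 -> 132
FD 15: (-9,10) -> (-19.037,21.147) [heading=132, draw]
FD 3: (-19.037,21.147) -> (-21.044,23.377) [heading=132, draw]
FD 9: (-21.044,23.377) -> (-27.067,30.065) [heading=132, draw]
LT 180: heading 132 -> 312
Final: pos=(-27.067,30.065), heading=312, 3 segment(s) drawn

Answer: -27.067 30.065 312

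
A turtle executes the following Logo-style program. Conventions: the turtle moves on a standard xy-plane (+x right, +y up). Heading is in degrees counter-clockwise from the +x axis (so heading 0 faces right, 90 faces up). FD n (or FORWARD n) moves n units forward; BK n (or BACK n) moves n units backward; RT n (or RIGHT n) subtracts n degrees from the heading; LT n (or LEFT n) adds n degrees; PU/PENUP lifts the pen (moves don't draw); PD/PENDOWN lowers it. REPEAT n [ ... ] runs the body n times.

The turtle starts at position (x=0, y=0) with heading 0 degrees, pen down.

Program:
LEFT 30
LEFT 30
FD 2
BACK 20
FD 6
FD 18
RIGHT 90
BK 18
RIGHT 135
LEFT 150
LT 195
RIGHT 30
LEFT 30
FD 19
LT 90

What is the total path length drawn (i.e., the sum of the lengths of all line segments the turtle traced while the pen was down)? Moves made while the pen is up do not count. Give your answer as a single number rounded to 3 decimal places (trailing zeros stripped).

Answer: 83

Derivation:
Executing turtle program step by step:
Start: pos=(0,0), heading=0, pen down
LT 30: heading 0 -> 30
LT 30: heading 30 -> 60
FD 2: (0,0) -> (1,1.732) [heading=60, draw]
BK 20: (1,1.732) -> (-9,-15.588) [heading=60, draw]
FD 6: (-9,-15.588) -> (-6,-10.392) [heading=60, draw]
FD 18: (-6,-10.392) -> (3,5.196) [heading=60, draw]
RT 90: heading 60 -> 330
BK 18: (3,5.196) -> (-12.588,14.196) [heading=330, draw]
RT 135: heading 330 -> 195
LT 150: heading 195 -> 345
LT 195: heading 345 -> 180
RT 30: heading 180 -> 150
LT 30: heading 150 -> 180
FD 19: (-12.588,14.196) -> (-31.588,14.196) [heading=180, draw]
LT 90: heading 180 -> 270
Final: pos=(-31.588,14.196), heading=270, 6 segment(s) drawn

Segment lengths:
  seg 1: (0,0) -> (1,1.732), length = 2
  seg 2: (1,1.732) -> (-9,-15.588), length = 20
  seg 3: (-9,-15.588) -> (-6,-10.392), length = 6
  seg 4: (-6,-10.392) -> (3,5.196), length = 18
  seg 5: (3,5.196) -> (-12.588,14.196), length = 18
  seg 6: (-12.588,14.196) -> (-31.588,14.196), length = 19
Total = 83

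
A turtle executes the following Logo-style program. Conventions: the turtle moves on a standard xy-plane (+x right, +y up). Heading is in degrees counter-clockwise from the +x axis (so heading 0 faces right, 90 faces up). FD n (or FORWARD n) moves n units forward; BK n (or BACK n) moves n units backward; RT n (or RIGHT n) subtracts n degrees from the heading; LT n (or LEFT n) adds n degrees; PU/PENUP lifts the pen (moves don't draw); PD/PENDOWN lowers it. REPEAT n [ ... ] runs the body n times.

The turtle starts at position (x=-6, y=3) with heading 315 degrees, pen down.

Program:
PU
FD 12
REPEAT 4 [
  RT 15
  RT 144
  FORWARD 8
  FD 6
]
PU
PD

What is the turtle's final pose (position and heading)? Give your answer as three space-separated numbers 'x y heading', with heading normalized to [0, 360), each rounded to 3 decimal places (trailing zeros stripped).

Executing turtle program step by step:
Start: pos=(-6,3), heading=315, pen down
PU: pen up
FD 12: (-6,3) -> (2.485,-5.485) [heading=315, move]
REPEAT 4 [
  -- iteration 1/4 --
  RT 15: heading 315 -> 300
  RT 144: heading 300 -> 156
  FD 8: (2.485,-5.485) -> (-4.823,-2.231) [heading=156, move]
  FD 6: (-4.823,-2.231) -> (-10.304,0.209) [heading=156, move]
  -- iteration 2/4 --
  RT 15: heading 156 -> 141
  RT 144: heading 141 -> 357
  FD 8: (-10.304,0.209) -> (-2.315,-0.21) [heading=357, move]
  FD 6: (-2.315,-0.21) -> (3.676,-0.524) [heading=357, move]
  -- iteration 3/4 --
  RT 15: heading 357 -> 342
  RT 144: heading 342 -> 198
  FD 8: (3.676,-0.524) -> (-3.932,-2.996) [heading=198, move]
  FD 6: (-3.932,-2.996) -> (-9.638,-4.85) [heading=198, move]
  -- iteration 4/4 --
  RT 15: heading 198 -> 183
  RT 144: heading 183 -> 39
  FD 8: (-9.638,-4.85) -> (-3.421,0.185) [heading=39, move]
  FD 6: (-3.421,0.185) -> (1.242,3.961) [heading=39, move]
]
PU: pen up
PD: pen down
Final: pos=(1.242,3.961), heading=39, 0 segment(s) drawn

Answer: 1.242 3.961 39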